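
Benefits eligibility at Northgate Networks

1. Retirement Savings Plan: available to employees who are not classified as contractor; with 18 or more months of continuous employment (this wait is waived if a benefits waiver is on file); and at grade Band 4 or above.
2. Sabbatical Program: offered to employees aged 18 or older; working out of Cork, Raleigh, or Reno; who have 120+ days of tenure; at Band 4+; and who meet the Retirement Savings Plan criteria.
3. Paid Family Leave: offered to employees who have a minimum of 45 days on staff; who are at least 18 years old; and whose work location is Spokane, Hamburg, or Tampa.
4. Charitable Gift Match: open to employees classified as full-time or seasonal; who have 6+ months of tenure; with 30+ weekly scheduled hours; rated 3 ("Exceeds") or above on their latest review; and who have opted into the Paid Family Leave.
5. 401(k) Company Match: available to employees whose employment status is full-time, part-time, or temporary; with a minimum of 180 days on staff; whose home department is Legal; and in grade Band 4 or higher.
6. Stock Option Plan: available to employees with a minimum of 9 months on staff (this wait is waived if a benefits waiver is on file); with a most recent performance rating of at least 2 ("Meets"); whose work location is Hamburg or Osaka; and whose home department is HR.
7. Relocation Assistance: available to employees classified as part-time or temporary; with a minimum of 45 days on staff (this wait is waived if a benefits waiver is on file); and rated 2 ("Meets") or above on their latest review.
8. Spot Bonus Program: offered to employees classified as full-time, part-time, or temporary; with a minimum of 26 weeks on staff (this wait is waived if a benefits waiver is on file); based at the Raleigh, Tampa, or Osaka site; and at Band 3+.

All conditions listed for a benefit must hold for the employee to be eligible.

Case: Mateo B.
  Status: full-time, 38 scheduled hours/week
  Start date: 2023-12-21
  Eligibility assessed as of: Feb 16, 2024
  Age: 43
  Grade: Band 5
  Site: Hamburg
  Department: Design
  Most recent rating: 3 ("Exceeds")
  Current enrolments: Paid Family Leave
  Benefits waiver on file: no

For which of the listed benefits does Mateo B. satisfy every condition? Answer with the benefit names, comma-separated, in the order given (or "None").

Paid Family Leave

Service from 2023-12-21 to Feb 16, 2024: 57 days.
Retirement Savings Plan — status full-time ✓ (not excluded); no waiver, service 57 days < 18 months (≈540 days) ✗ → not eligible.
Sabbatical Program — age 43 ≥ 18 ✓; site Hamburg ✗ (not Cork, Raleigh, or Reno) → not eligible.
Paid Family Leave — service 57 days ≥ 45 days ✓; age 43 ≥ 18 ✓; site Hamburg ✓ → eligible.
Charitable Gift Match — status full-time ✓; service 57 days < 6 months (≈180 days) ✗ → not eligible.
401(k) Company Match — status full-time ✓; service 57 days < 180 days ✗ → not eligible.
Stock Option Plan — no waiver, service 57 days < 9 months (≈270 days) ✗ → not eligible.
Relocation Assistance — status full-time ✗ (requires part-time or temporary) → not eligible.
Spot Bonus Program — status full-time ✓; no waiver, service 57 days < 26 weeks (≈182 days) ✗ → not eligible.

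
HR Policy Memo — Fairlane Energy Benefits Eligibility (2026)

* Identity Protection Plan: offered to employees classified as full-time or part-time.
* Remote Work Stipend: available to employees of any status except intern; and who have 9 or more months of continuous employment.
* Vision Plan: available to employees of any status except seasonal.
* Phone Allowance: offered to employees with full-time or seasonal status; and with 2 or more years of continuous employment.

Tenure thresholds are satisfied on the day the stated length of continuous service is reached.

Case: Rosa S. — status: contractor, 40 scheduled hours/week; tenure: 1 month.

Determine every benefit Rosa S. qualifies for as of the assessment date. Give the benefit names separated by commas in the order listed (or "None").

Identity Protection Plan — status contractor ✗ (requires full-time or part-time) → not eligible.
Remote Work Stipend — status contractor ✓ (not excluded); service 1 month < 9 months ✗ → not eligible.
Vision Plan — status contractor ✓ (not excluded) → eligible.
Phone Allowance — status contractor ✗ (requires full-time or seasonal) → not eligible.

Vision Plan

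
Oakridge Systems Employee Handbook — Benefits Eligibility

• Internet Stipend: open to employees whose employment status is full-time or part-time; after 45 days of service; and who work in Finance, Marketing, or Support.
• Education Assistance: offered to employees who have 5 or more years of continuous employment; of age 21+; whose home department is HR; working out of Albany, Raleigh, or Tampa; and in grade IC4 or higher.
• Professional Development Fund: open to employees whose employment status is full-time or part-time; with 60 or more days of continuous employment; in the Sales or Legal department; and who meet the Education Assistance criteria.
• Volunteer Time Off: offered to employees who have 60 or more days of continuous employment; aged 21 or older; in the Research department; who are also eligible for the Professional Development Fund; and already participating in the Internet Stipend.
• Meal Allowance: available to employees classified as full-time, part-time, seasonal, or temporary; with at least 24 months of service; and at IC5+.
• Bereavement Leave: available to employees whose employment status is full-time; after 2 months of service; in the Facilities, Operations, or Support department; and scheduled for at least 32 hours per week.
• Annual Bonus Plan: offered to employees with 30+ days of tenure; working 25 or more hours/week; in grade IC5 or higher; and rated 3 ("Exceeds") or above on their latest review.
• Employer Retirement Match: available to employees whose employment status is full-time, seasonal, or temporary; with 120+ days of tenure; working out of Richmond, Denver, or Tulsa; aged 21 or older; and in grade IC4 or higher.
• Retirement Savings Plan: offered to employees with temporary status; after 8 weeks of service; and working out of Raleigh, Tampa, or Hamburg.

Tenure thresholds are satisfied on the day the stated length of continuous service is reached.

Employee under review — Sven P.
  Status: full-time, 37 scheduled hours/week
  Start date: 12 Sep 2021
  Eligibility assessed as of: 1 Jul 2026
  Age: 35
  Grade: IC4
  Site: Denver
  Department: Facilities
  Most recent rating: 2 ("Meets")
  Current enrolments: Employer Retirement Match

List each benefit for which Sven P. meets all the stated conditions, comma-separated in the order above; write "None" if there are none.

Bereavement Leave, Employer Retirement Match

Service from 12 Sep 2021 to 1 Jul 2026: 1753 days.
Internet Stipend — status full-time ✓; service 1753 days ≥ 45 days ✓; dept Facilities ✗ → not eligible.
Education Assistance — service 1753 days < 5 years (≈1825 days) ✗ → not eligible.
Professional Development Fund — status full-time ✓; service 1753 days ≥ 60 days ✓; dept Facilities ✗ → not eligible.
Volunteer Time Off — service 1753 days ≥ 60 days ✓; age 35 ≥ 21 ✓; dept Facilities ✗ → not eligible.
Meal Allowance — status full-time ✓; service 1753 days ≥ 24 months (≈720 days) ✓; grade IC4 < IC5 ✗ → not eligible.
Bereavement Leave — status full-time ✓; service 1753 days ≥ 2 months (≈60 days) ✓; dept Facilities ✓; 37 hrs/wk ≥ 32 ✓ → eligible.
Annual Bonus Plan — service 1753 days ≥ 30 days ✓; 37 hrs/wk ≥ 25 ✓; grade IC4 < IC5 ✗ → not eligible.
Employer Retirement Match — status full-time ✓; service 1753 days ≥ 120 days ✓; site Denver ✓; age 35 ≥ 21 ✓; grade IC4 ≥ IC4 ✓ → eligible.
Retirement Savings Plan — status full-time ✗ (requires temporary) → not eligible.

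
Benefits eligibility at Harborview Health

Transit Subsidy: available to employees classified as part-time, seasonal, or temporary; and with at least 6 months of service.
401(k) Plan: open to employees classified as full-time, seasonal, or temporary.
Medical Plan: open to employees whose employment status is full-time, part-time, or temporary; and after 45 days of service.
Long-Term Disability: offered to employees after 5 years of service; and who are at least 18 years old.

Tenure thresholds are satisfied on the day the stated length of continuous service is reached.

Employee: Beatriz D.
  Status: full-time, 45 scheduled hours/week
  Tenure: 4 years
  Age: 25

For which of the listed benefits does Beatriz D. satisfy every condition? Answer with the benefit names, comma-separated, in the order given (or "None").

401(k) Plan, Medical Plan

Transit Subsidy — status full-time ✗ (requires part-time, seasonal, or temporary) → not eligible.
401(k) Plan — status full-time ✓ → eligible.
Medical Plan — status full-time ✓; service 4 years ≥ 45 days ✓ → eligible.
Long-Term Disability — service 4 years < 5 years ✗ → not eligible.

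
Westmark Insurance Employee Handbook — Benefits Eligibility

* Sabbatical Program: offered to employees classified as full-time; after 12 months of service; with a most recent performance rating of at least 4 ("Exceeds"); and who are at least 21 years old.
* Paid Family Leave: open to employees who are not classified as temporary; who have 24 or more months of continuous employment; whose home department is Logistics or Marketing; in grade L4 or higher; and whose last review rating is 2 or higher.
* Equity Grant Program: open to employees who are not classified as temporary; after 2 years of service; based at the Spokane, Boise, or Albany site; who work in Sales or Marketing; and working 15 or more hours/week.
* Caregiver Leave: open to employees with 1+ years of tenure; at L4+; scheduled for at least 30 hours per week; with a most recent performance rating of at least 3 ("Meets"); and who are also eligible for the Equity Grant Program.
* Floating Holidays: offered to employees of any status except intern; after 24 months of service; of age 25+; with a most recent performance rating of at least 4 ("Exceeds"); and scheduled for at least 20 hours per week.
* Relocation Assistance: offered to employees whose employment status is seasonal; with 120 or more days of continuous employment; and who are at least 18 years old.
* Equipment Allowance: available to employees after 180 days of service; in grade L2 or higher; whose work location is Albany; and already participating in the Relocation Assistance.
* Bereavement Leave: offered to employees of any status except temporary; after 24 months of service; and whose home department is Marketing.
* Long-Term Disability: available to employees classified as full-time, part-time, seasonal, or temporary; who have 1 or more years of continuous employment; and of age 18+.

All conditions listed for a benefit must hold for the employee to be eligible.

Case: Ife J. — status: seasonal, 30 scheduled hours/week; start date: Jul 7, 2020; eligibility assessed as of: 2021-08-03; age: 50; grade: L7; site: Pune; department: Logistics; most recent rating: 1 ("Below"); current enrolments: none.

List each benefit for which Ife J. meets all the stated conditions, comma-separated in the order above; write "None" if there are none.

Relocation Assistance, Long-Term Disability

Service from Jul 7, 2020 to 2021-08-03: 392 days.
Sabbatical Program — status seasonal ✗ (requires full-time) → not eligible.
Paid Family Leave — status seasonal ✓ (not excluded); service 392 days < 24 months (≈720 days) ✗ → not eligible.
Equity Grant Program — status seasonal ✓ (not excluded); service 392 days < 2 years (≈730 days) ✗ → not eligible.
Caregiver Leave — service 392 days ≥ 1 year (≈365 days) ✓; grade L7 ≥ L4 ✓; 30 hrs/wk ≥ 30 ✓; rating 1 < 3 ✗ → not eligible.
Floating Holidays — status seasonal ✓ (not excluded); service 392 days < 24 months (≈720 days) ✗ → not eligible.
Relocation Assistance — status seasonal ✓; service 392 days ≥ 120 days ✓; age 50 ≥ 18 ✓ → eligible.
Equipment Allowance — service 392 days ≥ 180 days ✓; grade L7 ≥ L2 ✓; site Pune ✗ (not Albany) → not eligible.
Bereavement Leave — status seasonal ✓ (not excluded); service 392 days < 24 months (≈720 days) ✗ → not eligible.
Long-Term Disability — status seasonal ✓; service 392 days ≥ 1 year (≈365 days) ✓; age 50 ≥ 18 ✓ → eligible.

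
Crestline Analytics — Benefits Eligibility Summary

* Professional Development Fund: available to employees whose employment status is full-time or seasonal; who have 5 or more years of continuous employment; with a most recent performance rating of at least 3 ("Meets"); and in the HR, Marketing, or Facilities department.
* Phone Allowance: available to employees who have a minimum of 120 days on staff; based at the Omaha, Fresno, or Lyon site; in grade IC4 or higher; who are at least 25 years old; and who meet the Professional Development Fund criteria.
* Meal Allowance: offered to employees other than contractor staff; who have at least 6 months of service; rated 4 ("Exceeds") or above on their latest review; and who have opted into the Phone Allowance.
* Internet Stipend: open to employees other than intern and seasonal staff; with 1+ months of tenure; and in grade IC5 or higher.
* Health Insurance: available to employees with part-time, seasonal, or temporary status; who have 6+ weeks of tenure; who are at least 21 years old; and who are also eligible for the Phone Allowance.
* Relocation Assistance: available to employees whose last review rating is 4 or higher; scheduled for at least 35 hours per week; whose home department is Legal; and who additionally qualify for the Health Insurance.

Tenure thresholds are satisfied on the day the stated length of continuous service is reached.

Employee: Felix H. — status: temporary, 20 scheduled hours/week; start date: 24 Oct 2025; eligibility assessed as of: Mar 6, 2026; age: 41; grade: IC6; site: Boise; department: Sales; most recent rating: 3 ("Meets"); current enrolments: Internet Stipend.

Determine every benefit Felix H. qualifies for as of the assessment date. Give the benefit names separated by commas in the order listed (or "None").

Internet Stipend

Service from 24 Oct 2025 to Mar 6, 2026: 133 days.
Professional Development Fund — status temporary ✗ (requires full-time or seasonal) → not eligible.
Phone Allowance — service 133 days ≥ 120 days ✓; site Boise ✗ (not Omaha, Fresno, or Lyon) → not eligible.
Meal Allowance — status temporary ✓ (not excluded); service 133 days < 6 months (≈180 days) ✗ → not eligible.
Internet Stipend — status temporary ✓ (not excluded); service 133 days ≥ 1 month (≈30 days) ✓; grade IC6 ≥ IC5 ✓ → eligible.
Health Insurance — status temporary ✓; service 133 days ≥ 6 weeks (≈42 days) ✓; age 41 ≥ 21 ✓; not eligible for Phone Allowance ✗ → not eligible.
Relocation Assistance — rating 3 < 4 ✗ → not eligible.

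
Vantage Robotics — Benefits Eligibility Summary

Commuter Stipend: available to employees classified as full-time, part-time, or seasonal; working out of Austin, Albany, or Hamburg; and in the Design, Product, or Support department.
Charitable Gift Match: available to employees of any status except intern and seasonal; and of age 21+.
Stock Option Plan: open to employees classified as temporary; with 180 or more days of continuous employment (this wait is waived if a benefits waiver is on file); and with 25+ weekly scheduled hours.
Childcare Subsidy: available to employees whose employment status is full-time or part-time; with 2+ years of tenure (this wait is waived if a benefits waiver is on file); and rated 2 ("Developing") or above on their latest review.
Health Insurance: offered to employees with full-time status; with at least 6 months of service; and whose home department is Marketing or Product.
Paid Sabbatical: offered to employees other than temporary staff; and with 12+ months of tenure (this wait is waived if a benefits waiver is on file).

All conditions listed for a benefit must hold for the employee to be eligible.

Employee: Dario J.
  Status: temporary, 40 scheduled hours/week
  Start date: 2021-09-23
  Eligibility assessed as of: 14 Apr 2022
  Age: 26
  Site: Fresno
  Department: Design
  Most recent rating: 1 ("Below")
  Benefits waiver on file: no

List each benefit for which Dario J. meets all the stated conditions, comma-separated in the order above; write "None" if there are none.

Service from 2021-09-23 to 14 Apr 2022: 203 days.
Commuter Stipend — status temporary ✗ (requires full-time, part-time, or seasonal) → not eligible.
Charitable Gift Match — status temporary ✓ (not excluded); age 26 ≥ 21 ✓ → eligible.
Stock Option Plan — status temporary ✓; no waiver, service 203 days ≥ 180 days ✓; 40 hrs/wk ≥ 25 ✓ → eligible.
Childcare Subsidy — status temporary ✗ (requires full-time or part-time) → not eligible.
Health Insurance — status temporary ✗ (requires full-time) → not eligible.
Paid Sabbatical — status temporary ✗ (excluded) → not eligible.

Charitable Gift Match, Stock Option Plan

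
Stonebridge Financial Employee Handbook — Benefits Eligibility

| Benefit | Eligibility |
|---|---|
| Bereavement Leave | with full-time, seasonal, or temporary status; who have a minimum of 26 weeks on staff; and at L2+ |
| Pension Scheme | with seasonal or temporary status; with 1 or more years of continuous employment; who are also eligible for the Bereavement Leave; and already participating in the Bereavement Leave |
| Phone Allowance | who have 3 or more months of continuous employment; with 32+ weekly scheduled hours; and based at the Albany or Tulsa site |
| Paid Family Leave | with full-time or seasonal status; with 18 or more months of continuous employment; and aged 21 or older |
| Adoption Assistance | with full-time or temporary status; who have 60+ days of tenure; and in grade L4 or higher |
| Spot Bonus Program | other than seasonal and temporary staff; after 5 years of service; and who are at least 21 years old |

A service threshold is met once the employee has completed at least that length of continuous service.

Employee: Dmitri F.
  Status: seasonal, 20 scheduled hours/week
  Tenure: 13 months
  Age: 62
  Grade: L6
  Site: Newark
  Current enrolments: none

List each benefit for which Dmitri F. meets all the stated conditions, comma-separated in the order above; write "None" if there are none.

Bereavement Leave — status seasonal ✓; service 13 months ≥ 26 weeks (≈182 days) ✓; grade L6 ≥ L2 ✓ → eligible.
Pension Scheme — status seasonal ✓; service 13 months ≥ 1 year (≈365 days) ✓; eligible for Bereavement Leave ✓; not enrolled in Bereavement Leave ✗ → not eligible.
Phone Allowance — service 13 months ≥ 3 months ✓; 20 hrs/wk < 32 ✗ → not eligible.
Paid Family Leave — status seasonal ✓; service 13 months < 18 months ✗ → not eligible.
Adoption Assistance — status seasonal ✗ (requires full-time or temporary) → not eligible.
Spot Bonus Program — status seasonal ✗ (excluded) → not eligible.

Bereavement Leave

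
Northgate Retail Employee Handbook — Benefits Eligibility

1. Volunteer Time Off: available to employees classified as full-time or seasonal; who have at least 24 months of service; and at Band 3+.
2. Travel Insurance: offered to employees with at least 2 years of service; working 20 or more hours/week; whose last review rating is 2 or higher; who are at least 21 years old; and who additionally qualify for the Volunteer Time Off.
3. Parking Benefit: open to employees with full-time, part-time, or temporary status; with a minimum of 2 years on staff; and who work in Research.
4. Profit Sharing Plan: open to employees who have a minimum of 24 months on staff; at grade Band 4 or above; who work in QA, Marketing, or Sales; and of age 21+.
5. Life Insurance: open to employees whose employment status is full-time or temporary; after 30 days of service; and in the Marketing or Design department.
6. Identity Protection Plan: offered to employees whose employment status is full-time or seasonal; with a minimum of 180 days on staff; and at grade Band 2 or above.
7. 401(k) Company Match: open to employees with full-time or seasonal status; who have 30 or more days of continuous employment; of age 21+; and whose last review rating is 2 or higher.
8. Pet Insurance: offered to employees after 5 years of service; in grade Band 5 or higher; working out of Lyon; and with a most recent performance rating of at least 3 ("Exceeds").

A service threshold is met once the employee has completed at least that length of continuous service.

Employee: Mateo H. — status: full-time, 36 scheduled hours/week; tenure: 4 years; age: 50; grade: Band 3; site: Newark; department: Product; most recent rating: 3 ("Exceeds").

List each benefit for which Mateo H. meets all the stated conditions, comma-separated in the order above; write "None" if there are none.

Volunteer Time Off, Travel Insurance, Identity Protection Plan, 401(k) Company Match

Volunteer Time Off — status full-time ✓; service 4 years ≥ 24 months (≈720 days) ✓; grade Band 3 ≥ Band 3 ✓ → eligible.
Travel Insurance — service 4 years ≥ 2 years ✓; 36 hrs/wk ≥ 20 ✓; rating 3 ≥ 2 ✓; age 50 ≥ 21 ✓; eligible for Volunteer Time Off ✓ → eligible.
Parking Benefit — status full-time ✓; service 4 years ≥ 2 years ✓; dept Product ✗ → not eligible.
Profit Sharing Plan — service 4 years ≥ 24 months (≈720 days) ✓; grade Band 3 < Band 4 ✗ → not eligible.
Life Insurance — status full-time ✓; service 4 years ≥ 30 days ✓; dept Product ✗ → not eligible.
Identity Protection Plan — status full-time ✓; service 4 years ≥ 180 days ✓; grade Band 3 ≥ Band 2 ✓ → eligible.
401(k) Company Match — status full-time ✓; service 4 years ≥ 30 days ✓; age 50 ≥ 21 ✓; rating 3 ≥ 2 ✓ → eligible.
Pet Insurance — service 4 years < 5 years ✗ → not eligible.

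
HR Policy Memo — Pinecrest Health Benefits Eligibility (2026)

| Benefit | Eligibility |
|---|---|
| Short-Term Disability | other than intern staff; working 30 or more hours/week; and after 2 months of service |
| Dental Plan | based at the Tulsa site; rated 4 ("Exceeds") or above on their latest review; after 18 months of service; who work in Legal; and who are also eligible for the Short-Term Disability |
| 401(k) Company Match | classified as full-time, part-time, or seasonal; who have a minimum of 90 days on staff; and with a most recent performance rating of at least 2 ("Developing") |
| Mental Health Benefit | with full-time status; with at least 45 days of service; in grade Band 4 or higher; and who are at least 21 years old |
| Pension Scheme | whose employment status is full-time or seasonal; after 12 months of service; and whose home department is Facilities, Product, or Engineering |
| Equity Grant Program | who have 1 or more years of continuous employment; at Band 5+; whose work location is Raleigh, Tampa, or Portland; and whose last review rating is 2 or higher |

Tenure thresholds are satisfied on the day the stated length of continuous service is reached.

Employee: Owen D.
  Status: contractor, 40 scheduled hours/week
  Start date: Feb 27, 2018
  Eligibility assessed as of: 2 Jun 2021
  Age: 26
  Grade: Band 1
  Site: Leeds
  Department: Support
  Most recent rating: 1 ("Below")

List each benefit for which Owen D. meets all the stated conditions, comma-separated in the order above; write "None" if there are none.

Short-Term Disability

Service from Feb 27, 2018 to 2 Jun 2021: 1191 days.
Short-Term Disability — status contractor ✓ (not excluded); 40 hrs/wk ≥ 30 ✓; service 1191 days ≥ 2 months (≈60 days) ✓ → eligible.
Dental Plan — site Leeds ✗ (not Tulsa) → not eligible.
401(k) Company Match — status contractor ✗ (requires full-time, part-time, or seasonal) → not eligible.
Mental Health Benefit — status contractor ✗ (requires full-time) → not eligible.
Pension Scheme — status contractor ✗ (requires full-time or seasonal) → not eligible.
Equity Grant Program — service 1191 days ≥ 1 year (≈365 days) ✓; grade Band 1 < Band 5 ✗ → not eligible.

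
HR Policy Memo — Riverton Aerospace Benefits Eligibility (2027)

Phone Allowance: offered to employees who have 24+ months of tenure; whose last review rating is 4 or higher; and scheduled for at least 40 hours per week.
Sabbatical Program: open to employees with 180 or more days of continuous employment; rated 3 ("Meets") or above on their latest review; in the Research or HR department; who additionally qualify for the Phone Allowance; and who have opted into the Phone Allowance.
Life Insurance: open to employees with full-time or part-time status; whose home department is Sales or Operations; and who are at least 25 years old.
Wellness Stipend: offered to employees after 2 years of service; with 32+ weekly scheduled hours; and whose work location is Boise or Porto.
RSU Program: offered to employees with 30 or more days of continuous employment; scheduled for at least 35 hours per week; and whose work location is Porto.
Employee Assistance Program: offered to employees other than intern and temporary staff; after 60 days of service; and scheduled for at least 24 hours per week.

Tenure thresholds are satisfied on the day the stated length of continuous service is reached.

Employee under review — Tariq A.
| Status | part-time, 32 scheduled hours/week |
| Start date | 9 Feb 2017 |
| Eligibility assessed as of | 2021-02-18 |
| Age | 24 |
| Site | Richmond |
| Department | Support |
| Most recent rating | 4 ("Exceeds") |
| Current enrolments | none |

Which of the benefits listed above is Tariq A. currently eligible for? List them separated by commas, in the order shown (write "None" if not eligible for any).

Service from 9 Feb 2017 to 2021-02-18: 1470 days.
Phone Allowance — service 1470 days ≥ 24 months (≈720 days) ✓; rating 4 ≥ 4 ✓; 32 hrs/wk < 40 ✗ → not eligible.
Sabbatical Program — service 1470 days ≥ 180 days ✓; rating 4 ≥ 3 ✓; dept Support ✗ → not eligible.
Life Insurance — status part-time ✓; dept Support ✗ → not eligible.
Wellness Stipend — service 1470 days ≥ 2 years (≈730 days) ✓; 32 hrs/wk ≥ 32 ✓; site Richmond ✗ (not Boise or Porto) → not eligible.
RSU Program — service 1470 days ≥ 30 days ✓; 32 hrs/wk < 35 ✗ → not eligible.
Employee Assistance Program — status part-time ✓ (not excluded); service 1470 days ≥ 60 days ✓; 32 hrs/wk ≥ 24 ✓ → eligible.

Employee Assistance Program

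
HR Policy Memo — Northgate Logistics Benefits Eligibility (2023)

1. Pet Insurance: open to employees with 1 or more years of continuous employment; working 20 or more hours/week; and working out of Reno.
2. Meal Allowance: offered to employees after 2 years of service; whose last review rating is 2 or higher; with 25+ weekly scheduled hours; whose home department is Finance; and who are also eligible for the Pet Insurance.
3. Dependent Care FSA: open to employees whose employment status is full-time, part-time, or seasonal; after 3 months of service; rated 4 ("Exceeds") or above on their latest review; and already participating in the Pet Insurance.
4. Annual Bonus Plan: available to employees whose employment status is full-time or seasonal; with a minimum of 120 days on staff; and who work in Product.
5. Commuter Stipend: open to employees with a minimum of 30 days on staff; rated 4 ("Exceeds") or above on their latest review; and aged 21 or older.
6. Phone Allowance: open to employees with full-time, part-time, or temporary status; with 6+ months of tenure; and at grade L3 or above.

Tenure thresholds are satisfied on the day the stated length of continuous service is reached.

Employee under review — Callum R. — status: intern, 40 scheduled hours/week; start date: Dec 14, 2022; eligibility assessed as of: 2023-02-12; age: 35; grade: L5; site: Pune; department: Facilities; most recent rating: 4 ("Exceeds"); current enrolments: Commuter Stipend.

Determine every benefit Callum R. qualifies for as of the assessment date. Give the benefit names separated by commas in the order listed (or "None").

Service from Dec 14, 2022 to 2023-02-12: 60 days.
Pet Insurance — service 60 days < 1 year (≈365 days) ✗ → not eligible.
Meal Allowance — service 60 days < 2 years (≈730 days) ✗ → not eligible.
Dependent Care FSA — status intern ✗ (requires full-time, part-time, or seasonal) → not eligible.
Annual Bonus Plan — status intern ✗ (requires full-time or seasonal) → not eligible.
Commuter Stipend — service 60 days ≥ 30 days ✓; rating 4 ≥ 4 ✓; age 35 ≥ 21 ✓ → eligible.
Phone Allowance — status intern ✗ (requires full-time, part-time, or temporary) → not eligible.

Commuter Stipend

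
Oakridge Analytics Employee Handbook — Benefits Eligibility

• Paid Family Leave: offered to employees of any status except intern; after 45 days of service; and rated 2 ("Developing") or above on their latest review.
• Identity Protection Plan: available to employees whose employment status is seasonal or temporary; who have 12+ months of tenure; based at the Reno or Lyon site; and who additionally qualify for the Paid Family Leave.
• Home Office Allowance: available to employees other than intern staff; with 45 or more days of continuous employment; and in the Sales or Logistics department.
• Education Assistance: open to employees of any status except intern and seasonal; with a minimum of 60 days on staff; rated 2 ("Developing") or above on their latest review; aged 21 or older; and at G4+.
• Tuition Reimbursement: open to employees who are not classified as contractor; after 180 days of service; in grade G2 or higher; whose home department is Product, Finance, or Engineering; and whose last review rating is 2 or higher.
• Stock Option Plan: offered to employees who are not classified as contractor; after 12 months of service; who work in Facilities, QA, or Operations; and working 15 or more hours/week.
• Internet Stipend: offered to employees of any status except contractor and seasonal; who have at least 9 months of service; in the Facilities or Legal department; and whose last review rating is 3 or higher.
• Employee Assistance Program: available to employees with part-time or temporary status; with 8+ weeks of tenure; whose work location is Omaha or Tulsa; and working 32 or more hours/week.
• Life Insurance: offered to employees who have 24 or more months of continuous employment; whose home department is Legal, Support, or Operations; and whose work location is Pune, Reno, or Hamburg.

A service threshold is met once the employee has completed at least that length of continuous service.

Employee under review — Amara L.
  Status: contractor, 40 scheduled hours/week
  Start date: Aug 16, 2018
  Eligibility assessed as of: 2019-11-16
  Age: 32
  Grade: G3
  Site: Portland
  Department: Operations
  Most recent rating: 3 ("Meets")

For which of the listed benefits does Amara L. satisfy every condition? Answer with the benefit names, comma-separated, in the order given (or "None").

Paid Family Leave

Service from Aug 16, 2018 to 2019-11-16: 457 days.
Paid Family Leave — status contractor ✓ (not excluded); service 457 days ≥ 45 days ✓; rating 3 ≥ 2 ✓ → eligible.
Identity Protection Plan — status contractor ✗ (requires seasonal or temporary) → not eligible.
Home Office Allowance — status contractor ✓ (not excluded); service 457 days ≥ 45 days ✓; dept Operations ✗ → not eligible.
Education Assistance — status contractor ✓ (not excluded); service 457 days ≥ 60 days ✓; rating 3 ≥ 2 ✓; age 32 ≥ 21 ✓; grade G3 < G4 ✗ → not eligible.
Tuition Reimbursement — status contractor ✗ (excluded) → not eligible.
Stock Option Plan — status contractor ✗ (excluded) → not eligible.
Internet Stipend — status contractor ✗ (excluded) → not eligible.
Employee Assistance Program — status contractor ✗ (requires part-time or temporary) → not eligible.
Life Insurance — service 457 days < 24 months (≈720 days) ✗ → not eligible.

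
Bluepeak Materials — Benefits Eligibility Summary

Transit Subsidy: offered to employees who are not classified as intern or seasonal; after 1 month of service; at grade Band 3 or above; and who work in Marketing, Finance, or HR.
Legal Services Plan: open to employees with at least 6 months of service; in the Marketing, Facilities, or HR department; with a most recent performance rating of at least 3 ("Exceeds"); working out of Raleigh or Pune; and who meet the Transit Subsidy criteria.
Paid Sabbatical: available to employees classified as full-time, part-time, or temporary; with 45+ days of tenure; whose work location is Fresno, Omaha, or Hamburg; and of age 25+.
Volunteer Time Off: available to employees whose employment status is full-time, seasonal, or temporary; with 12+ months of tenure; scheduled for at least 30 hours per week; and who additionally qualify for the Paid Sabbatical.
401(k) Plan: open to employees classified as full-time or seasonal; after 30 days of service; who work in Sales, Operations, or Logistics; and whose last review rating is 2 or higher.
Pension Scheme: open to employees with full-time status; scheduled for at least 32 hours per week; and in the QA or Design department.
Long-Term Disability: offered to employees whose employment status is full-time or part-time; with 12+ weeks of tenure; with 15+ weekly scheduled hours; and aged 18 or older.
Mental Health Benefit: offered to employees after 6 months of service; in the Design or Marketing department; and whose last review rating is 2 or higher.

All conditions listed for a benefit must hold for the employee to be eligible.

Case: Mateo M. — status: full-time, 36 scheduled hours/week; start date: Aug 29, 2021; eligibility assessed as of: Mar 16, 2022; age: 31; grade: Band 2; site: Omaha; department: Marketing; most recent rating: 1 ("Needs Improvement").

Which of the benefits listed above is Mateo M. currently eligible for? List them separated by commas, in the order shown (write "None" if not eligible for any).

Service from Aug 29, 2021 to Mar 16, 2022: 199 days.
Transit Subsidy — status full-time ✓ (not excluded); service 199 days ≥ 1 month (≈30 days) ✓; grade Band 2 < Band 3 ✗ → not eligible.
Legal Services Plan — service 199 days ≥ 6 months (≈180 days) ✓; dept Marketing ✓; rating 1 < 3 ✗ → not eligible.
Paid Sabbatical — status full-time ✓; service 199 days ≥ 45 days ✓; site Omaha ✓; age 31 ≥ 25 ✓ → eligible.
Volunteer Time Off — status full-time ✓; service 199 days < 12 months (≈360 days) ✗ → not eligible.
401(k) Plan — status full-time ✓; service 199 days ≥ 30 days ✓; dept Marketing ✗ → not eligible.
Pension Scheme — status full-time ✓; 36 hrs/wk ≥ 32 ✓; dept Marketing ✗ → not eligible.
Long-Term Disability — status full-time ✓; service 199 days ≥ 12 weeks (≈84 days) ✓; 36 hrs/wk ≥ 15 ✓; age 31 ≥ 18 ✓ → eligible.
Mental Health Benefit — service 199 days ≥ 6 months (≈180 days) ✓; dept Marketing ✓; rating 1 < 2 ✗ → not eligible.

Paid Sabbatical, Long-Term Disability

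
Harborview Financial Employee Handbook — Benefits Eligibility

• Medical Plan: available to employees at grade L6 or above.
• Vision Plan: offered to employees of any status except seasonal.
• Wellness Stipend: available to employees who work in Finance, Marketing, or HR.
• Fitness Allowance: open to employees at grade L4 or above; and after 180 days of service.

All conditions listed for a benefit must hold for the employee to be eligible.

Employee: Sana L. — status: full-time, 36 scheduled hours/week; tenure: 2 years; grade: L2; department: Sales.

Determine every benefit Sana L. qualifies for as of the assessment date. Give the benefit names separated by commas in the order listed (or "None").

Medical Plan — grade L2 < L6 ✗ → not eligible.
Vision Plan — status full-time ✓ (not excluded) → eligible.
Wellness Stipend — dept Sales ✗ → not eligible.
Fitness Allowance — grade L2 < L4 ✗ → not eligible.

Vision Plan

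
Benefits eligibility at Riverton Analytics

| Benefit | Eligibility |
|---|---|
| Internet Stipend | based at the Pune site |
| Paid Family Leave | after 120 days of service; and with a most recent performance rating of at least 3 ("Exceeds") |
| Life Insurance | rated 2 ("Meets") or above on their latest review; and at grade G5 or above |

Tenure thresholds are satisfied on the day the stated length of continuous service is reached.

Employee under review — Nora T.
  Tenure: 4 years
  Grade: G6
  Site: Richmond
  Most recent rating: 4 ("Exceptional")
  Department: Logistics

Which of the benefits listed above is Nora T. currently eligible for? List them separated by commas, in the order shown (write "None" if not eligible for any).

Internet Stipend — site Richmond ✗ (not Pune) → not eligible.
Paid Family Leave — service 4 years ≥ 120 days ✓; rating 4 ≥ 3 ✓ → eligible.
Life Insurance — rating 4 ≥ 2 ✓; grade G6 ≥ G5 ✓ → eligible.

Paid Family Leave, Life Insurance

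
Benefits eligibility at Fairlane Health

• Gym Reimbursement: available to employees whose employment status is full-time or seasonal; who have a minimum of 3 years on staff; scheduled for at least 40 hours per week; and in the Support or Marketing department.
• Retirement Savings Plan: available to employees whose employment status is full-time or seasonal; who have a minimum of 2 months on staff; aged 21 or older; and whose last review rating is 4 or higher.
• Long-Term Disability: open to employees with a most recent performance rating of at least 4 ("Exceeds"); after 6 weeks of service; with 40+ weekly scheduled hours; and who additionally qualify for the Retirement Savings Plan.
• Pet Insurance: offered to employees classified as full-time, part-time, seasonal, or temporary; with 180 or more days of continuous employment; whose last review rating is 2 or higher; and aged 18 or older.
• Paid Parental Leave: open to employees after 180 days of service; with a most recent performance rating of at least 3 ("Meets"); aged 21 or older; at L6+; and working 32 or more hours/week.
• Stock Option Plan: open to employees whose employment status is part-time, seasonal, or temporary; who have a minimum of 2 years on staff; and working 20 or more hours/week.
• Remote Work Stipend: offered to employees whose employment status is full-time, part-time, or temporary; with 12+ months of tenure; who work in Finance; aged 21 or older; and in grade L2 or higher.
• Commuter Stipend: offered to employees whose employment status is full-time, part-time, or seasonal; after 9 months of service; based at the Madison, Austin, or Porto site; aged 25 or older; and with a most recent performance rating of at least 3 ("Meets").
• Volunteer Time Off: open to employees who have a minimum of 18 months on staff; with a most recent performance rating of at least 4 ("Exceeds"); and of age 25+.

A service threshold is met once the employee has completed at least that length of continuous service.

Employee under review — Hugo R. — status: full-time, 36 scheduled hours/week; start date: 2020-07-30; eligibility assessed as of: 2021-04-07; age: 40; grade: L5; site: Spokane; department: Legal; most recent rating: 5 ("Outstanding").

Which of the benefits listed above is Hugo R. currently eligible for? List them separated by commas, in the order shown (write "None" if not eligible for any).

Service from 2020-07-30 to 2021-04-07: 251 days.
Gym Reimbursement — status full-time ✓; service 251 days < 3 years (≈1095 days) ✗ → not eligible.
Retirement Savings Plan — status full-time ✓; service 251 days ≥ 2 months (≈60 days) ✓; age 40 ≥ 21 ✓; rating 5 ≥ 4 ✓ → eligible.
Long-Term Disability — rating 5 ≥ 4 ✓; service 251 days ≥ 6 weeks (≈42 days) ✓; 36 hrs/wk < 40 ✗ → not eligible.
Pet Insurance — status full-time ✓; service 251 days ≥ 180 days ✓; rating 5 ≥ 2 ✓; age 40 ≥ 18 ✓ → eligible.
Paid Parental Leave — service 251 days ≥ 180 days ✓; rating 5 ≥ 3 ✓; age 40 ≥ 21 ✓; grade L5 < L6 ✗ → not eligible.
Stock Option Plan — status full-time ✗ (requires part-time, seasonal, or temporary) → not eligible.
Remote Work Stipend — status full-time ✓; service 251 days < 12 months (≈360 days) ✗ → not eligible.
Commuter Stipend — status full-time ✓; service 251 days < 9 months (≈270 days) ✗ → not eligible.
Volunteer Time Off — service 251 days < 18 months (≈540 days) ✗ → not eligible.

Retirement Savings Plan, Pet Insurance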